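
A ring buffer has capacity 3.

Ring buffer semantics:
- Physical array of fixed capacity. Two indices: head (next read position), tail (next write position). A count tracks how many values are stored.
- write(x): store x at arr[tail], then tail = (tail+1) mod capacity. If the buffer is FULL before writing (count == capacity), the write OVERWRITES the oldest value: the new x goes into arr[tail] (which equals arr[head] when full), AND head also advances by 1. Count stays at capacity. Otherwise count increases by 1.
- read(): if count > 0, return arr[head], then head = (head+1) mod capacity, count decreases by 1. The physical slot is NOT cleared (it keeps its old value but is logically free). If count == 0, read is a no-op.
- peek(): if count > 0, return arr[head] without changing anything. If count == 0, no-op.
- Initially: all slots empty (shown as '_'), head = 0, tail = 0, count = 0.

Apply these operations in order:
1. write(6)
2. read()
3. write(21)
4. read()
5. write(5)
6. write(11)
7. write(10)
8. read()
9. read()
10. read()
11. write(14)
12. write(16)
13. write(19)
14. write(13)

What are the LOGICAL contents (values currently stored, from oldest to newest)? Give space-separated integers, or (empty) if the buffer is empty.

After op 1 (write(6)): arr=[6 _ _] head=0 tail=1 count=1
After op 2 (read()): arr=[6 _ _] head=1 tail=1 count=0
After op 3 (write(21)): arr=[6 21 _] head=1 tail=2 count=1
After op 4 (read()): arr=[6 21 _] head=2 tail=2 count=0
After op 5 (write(5)): arr=[6 21 5] head=2 tail=0 count=1
After op 6 (write(11)): arr=[11 21 5] head=2 tail=1 count=2
After op 7 (write(10)): arr=[11 10 5] head=2 tail=2 count=3
After op 8 (read()): arr=[11 10 5] head=0 tail=2 count=2
After op 9 (read()): arr=[11 10 5] head=1 tail=2 count=1
After op 10 (read()): arr=[11 10 5] head=2 tail=2 count=0
After op 11 (write(14)): arr=[11 10 14] head=2 tail=0 count=1
After op 12 (write(16)): arr=[16 10 14] head=2 tail=1 count=2
After op 13 (write(19)): arr=[16 19 14] head=2 tail=2 count=3
After op 14 (write(13)): arr=[16 19 13] head=0 tail=0 count=3

Answer: 16 19 13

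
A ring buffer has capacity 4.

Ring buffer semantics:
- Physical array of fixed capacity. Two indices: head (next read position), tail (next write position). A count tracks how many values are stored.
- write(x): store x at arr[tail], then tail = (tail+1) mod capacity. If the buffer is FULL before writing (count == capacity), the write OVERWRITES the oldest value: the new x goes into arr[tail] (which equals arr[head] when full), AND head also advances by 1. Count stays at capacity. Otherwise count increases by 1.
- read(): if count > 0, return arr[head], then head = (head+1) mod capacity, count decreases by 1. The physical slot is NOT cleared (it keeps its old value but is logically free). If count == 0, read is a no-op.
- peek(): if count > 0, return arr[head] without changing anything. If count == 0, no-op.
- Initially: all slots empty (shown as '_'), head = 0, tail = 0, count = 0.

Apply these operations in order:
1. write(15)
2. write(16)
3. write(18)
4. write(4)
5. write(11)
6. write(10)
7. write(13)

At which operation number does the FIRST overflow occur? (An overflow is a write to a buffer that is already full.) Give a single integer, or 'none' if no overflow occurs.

Answer: 5

Derivation:
After op 1 (write(15)): arr=[15 _ _ _] head=0 tail=1 count=1
After op 2 (write(16)): arr=[15 16 _ _] head=0 tail=2 count=2
After op 3 (write(18)): arr=[15 16 18 _] head=0 tail=3 count=3
After op 4 (write(4)): arr=[15 16 18 4] head=0 tail=0 count=4
After op 5 (write(11)): arr=[11 16 18 4] head=1 tail=1 count=4
After op 6 (write(10)): arr=[11 10 18 4] head=2 tail=2 count=4
After op 7 (write(13)): arr=[11 10 13 4] head=3 tail=3 count=4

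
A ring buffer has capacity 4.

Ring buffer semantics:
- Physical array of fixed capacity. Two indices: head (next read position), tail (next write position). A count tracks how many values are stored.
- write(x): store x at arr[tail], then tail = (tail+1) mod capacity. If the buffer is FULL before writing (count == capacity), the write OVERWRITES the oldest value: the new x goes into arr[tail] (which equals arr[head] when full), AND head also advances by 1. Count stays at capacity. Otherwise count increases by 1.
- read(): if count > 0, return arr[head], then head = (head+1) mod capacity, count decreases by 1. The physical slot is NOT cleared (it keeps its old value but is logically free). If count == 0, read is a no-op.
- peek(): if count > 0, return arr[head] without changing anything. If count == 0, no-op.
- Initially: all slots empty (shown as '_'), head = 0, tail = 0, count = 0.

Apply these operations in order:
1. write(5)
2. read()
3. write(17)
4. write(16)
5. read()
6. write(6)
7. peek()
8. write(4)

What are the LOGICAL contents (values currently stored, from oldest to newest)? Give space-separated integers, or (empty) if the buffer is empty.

After op 1 (write(5)): arr=[5 _ _ _] head=0 tail=1 count=1
After op 2 (read()): arr=[5 _ _ _] head=1 tail=1 count=0
After op 3 (write(17)): arr=[5 17 _ _] head=1 tail=2 count=1
After op 4 (write(16)): arr=[5 17 16 _] head=1 tail=3 count=2
After op 5 (read()): arr=[5 17 16 _] head=2 tail=3 count=1
After op 6 (write(6)): arr=[5 17 16 6] head=2 tail=0 count=2
After op 7 (peek()): arr=[5 17 16 6] head=2 tail=0 count=2
After op 8 (write(4)): arr=[4 17 16 6] head=2 tail=1 count=3

Answer: 16 6 4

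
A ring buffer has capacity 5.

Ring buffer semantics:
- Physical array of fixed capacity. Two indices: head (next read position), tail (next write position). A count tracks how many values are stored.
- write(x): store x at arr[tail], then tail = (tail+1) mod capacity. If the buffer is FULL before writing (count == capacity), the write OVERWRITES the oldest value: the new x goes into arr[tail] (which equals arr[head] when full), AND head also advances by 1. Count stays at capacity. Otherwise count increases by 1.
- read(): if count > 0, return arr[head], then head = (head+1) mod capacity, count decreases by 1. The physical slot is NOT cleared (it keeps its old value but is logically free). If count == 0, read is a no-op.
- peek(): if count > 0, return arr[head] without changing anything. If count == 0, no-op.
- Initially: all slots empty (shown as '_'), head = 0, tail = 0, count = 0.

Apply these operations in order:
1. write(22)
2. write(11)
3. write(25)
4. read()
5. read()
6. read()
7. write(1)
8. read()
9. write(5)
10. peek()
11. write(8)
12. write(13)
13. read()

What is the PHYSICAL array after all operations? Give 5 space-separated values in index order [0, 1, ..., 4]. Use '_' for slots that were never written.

After op 1 (write(22)): arr=[22 _ _ _ _] head=0 tail=1 count=1
After op 2 (write(11)): arr=[22 11 _ _ _] head=0 tail=2 count=2
After op 3 (write(25)): arr=[22 11 25 _ _] head=0 tail=3 count=3
After op 4 (read()): arr=[22 11 25 _ _] head=1 tail=3 count=2
After op 5 (read()): arr=[22 11 25 _ _] head=2 tail=3 count=1
After op 6 (read()): arr=[22 11 25 _ _] head=3 tail=3 count=0
After op 7 (write(1)): arr=[22 11 25 1 _] head=3 tail=4 count=1
After op 8 (read()): arr=[22 11 25 1 _] head=4 tail=4 count=0
After op 9 (write(5)): arr=[22 11 25 1 5] head=4 tail=0 count=1
After op 10 (peek()): arr=[22 11 25 1 5] head=4 tail=0 count=1
After op 11 (write(8)): arr=[8 11 25 1 5] head=4 tail=1 count=2
After op 12 (write(13)): arr=[8 13 25 1 5] head=4 tail=2 count=3
After op 13 (read()): arr=[8 13 25 1 5] head=0 tail=2 count=2

Answer: 8 13 25 1 5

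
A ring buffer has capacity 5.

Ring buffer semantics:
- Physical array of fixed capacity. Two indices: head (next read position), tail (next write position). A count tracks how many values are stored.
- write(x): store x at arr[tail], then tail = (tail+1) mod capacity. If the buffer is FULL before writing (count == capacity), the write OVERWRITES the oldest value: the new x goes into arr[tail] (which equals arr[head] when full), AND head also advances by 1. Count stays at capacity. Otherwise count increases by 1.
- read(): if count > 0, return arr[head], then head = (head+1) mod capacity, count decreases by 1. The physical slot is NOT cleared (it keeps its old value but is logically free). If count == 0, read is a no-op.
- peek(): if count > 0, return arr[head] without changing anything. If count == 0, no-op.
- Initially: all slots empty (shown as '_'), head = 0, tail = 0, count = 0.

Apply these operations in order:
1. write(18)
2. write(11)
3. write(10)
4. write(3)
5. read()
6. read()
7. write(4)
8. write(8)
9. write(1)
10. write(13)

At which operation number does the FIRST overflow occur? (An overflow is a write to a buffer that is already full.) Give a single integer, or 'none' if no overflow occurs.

Answer: 10

Derivation:
After op 1 (write(18)): arr=[18 _ _ _ _] head=0 tail=1 count=1
After op 2 (write(11)): arr=[18 11 _ _ _] head=0 tail=2 count=2
After op 3 (write(10)): arr=[18 11 10 _ _] head=0 tail=3 count=3
After op 4 (write(3)): arr=[18 11 10 3 _] head=0 tail=4 count=4
After op 5 (read()): arr=[18 11 10 3 _] head=1 tail=4 count=3
After op 6 (read()): arr=[18 11 10 3 _] head=2 tail=4 count=2
After op 7 (write(4)): arr=[18 11 10 3 4] head=2 tail=0 count=3
After op 8 (write(8)): arr=[8 11 10 3 4] head=2 tail=1 count=4
After op 9 (write(1)): arr=[8 1 10 3 4] head=2 tail=2 count=5
After op 10 (write(13)): arr=[8 1 13 3 4] head=3 tail=3 count=5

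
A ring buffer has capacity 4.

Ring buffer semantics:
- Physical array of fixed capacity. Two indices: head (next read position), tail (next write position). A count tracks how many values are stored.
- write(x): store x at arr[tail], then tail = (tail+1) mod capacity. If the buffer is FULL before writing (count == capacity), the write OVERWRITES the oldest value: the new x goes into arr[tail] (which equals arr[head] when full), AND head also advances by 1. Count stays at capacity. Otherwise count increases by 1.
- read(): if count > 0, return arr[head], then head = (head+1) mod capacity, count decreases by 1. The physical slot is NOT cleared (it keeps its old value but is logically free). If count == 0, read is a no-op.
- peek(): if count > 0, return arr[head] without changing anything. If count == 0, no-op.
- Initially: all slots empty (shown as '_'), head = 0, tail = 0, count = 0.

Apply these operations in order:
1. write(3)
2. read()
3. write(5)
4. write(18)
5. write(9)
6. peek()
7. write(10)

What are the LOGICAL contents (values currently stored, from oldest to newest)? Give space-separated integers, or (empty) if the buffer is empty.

Answer: 5 18 9 10

Derivation:
After op 1 (write(3)): arr=[3 _ _ _] head=0 tail=1 count=1
After op 2 (read()): arr=[3 _ _ _] head=1 tail=1 count=0
After op 3 (write(5)): arr=[3 5 _ _] head=1 tail=2 count=1
After op 4 (write(18)): arr=[3 5 18 _] head=1 tail=3 count=2
After op 5 (write(9)): arr=[3 5 18 9] head=1 tail=0 count=3
After op 6 (peek()): arr=[3 5 18 9] head=1 tail=0 count=3
After op 7 (write(10)): arr=[10 5 18 9] head=1 tail=1 count=4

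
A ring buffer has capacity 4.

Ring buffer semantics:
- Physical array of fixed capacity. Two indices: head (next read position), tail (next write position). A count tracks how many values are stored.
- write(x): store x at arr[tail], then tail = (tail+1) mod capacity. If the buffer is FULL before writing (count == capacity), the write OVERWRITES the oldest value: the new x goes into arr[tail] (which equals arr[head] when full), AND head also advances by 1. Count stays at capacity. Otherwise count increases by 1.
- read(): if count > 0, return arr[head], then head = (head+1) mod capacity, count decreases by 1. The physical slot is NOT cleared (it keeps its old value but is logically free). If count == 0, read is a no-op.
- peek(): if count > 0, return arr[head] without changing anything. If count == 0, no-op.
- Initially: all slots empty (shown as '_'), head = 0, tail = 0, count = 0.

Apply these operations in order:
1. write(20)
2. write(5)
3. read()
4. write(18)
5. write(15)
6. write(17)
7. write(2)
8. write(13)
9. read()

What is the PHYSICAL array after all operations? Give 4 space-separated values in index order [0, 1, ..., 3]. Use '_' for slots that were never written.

Answer: 17 2 13 15

Derivation:
After op 1 (write(20)): arr=[20 _ _ _] head=0 tail=1 count=1
After op 2 (write(5)): arr=[20 5 _ _] head=0 tail=2 count=2
After op 3 (read()): arr=[20 5 _ _] head=1 tail=2 count=1
After op 4 (write(18)): arr=[20 5 18 _] head=1 tail=3 count=2
After op 5 (write(15)): arr=[20 5 18 15] head=1 tail=0 count=3
After op 6 (write(17)): arr=[17 5 18 15] head=1 tail=1 count=4
After op 7 (write(2)): arr=[17 2 18 15] head=2 tail=2 count=4
After op 8 (write(13)): arr=[17 2 13 15] head=3 tail=3 count=4
After op 9 (read()): arr=[17 2 13 15] head=0 tail=3 count=3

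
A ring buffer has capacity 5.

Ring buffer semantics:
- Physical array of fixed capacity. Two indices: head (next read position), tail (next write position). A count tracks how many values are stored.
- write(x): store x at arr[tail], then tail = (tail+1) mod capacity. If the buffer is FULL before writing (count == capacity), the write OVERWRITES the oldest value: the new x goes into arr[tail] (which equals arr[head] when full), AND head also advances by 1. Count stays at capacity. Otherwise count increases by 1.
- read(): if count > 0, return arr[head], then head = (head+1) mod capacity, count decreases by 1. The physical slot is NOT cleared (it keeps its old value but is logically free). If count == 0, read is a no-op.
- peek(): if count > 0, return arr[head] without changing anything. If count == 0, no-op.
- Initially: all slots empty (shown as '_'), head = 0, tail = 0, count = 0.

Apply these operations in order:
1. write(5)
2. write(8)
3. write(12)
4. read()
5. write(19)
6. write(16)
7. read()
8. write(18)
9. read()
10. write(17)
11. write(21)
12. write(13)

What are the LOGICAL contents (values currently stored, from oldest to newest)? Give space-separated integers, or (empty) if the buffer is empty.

Answer: 16 18 17 21 13

Derivation:
After op 1 (write(5)): arr=[5 _ _ _ _] head=0 tail=1 count=1
After op 2 (write(8)): arr=[5 8 _ _ _] head=0 tail=2 count=2
After op 3 (write(12)): arr=[5 8 12 _ _] head=0 tail=3 count=3
After op 4 (read()): arr=[5 8 12 _ _] head=1 tail=3 count=2
After op 5 (write(19)): arr=[5 8 12 19 _] head=1 tail=4 count=3
After op 6 (write(16)): arr=[5 8 12 19 16] head=1 tail=0 count=4
After op 7 (read()): arr=[5 8 12 19 16] head=2 tail=0 count=3
After op 8 (write(18)): arr=[18 8 12 19 16] head=2 tail=1 count=4
After op 9 (read()): arr=[18 8 12 19 16] head=3 tail=1 count=3
After op 10 (write(17)): arr=[18 17 12 19 16] head=3 tail=2 count=4
After op 11 (write(21)): arr=[18 17 21 19 16] head=3 tail=3 count=5
After op 12 (write(13)): arr=[18 17 21 13 16] head=4 tail=4 count=5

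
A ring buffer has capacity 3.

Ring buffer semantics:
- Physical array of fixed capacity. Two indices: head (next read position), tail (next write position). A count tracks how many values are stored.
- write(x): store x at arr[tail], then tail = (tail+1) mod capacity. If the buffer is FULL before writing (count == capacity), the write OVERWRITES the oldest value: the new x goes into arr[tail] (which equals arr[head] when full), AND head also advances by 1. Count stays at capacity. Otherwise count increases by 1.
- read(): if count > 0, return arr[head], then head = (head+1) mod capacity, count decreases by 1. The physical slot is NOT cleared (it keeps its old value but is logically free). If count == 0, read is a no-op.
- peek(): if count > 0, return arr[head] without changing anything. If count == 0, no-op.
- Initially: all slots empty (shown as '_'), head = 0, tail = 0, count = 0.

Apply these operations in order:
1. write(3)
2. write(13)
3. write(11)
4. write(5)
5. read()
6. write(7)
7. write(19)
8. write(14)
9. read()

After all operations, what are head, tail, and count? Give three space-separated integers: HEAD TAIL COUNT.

After op 1 (write(3)): arr=[3 _ _] head=0 tail=1 count=1
After op 2 (write(13)): arr=[3 13 _] head=0 tail=2 count=2
After op 3 (write(11)): arr=[3 13 11] head=0 tail=0 count=3
After op 4 (write(5)): arr=[5 13 11] head=1 tail=1 count=3
After op 5 (read()): arr=[5 13 11] head=2 tail=1 count=2
After op 6 (write(7)): arr=[5 7 11] head=2 tail=2 count=3
After op 7 (write(19)): arr=[5 7 19] head=0 tail=0 count=3
After op 8 (write(14)): arr=[14 7 19] head=1 tail=1 count=3
After op 9 (read()): arr=[14 7 19] head=2 tail=1 count=2

Answer: 2 1 2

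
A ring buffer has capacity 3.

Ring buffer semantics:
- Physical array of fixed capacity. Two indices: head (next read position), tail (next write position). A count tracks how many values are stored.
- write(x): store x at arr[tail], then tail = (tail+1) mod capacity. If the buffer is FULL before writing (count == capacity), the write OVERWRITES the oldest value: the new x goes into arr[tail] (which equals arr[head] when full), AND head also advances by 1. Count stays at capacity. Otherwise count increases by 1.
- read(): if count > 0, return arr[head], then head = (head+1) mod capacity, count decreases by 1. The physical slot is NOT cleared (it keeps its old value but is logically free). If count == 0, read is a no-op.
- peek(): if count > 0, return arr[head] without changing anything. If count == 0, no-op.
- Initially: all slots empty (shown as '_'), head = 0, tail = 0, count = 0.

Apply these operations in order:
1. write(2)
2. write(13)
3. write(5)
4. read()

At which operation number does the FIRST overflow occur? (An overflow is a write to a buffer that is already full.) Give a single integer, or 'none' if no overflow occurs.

After op 1 (write(2)): arr=[2 _ _] head=0 tail=1 count=1
After op 2 (write(13)): arr=[2 13 _] head=0 tail=2 count=2
After op 3 (write(5)): arr=[2 13 5] head=0 tail=0 count=3
After op 4 (read()): arr=[2 13 5] head=1 tail=0 count=2

Answer: none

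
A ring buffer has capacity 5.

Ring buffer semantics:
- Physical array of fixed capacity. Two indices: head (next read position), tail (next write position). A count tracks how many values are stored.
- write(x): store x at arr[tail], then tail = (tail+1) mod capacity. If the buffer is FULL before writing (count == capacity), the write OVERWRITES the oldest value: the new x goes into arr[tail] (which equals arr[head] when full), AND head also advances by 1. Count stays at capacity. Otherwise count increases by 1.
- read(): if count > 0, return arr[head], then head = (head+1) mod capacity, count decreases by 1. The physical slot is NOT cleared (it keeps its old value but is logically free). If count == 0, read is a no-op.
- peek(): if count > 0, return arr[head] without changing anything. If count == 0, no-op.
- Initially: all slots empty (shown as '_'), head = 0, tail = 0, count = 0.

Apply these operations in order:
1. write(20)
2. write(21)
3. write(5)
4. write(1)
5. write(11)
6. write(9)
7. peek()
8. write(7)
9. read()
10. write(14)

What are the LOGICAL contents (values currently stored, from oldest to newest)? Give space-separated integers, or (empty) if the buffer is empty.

After op 1 (write(20)): arr=[20 _ _ _ _] head=0 tail=1 count=1
After op 2 (write(21)): arr=[20 21 _ _ _] head=0 tail=2 count=2
After op 3 (write(5)): arr=[20 21 5 _ _] head=0 tail=3 count=3
After op 4 (write(1)): arr=[20 21 5 1 _] head=0 tail=4 count=4
After op 5 (write(11)): arr=[20 21 5 1 11] head=0 tail=0 count=5
After op 6 (write(9)): arr=[9 21 5 1 11] head=1 tail=1 count=5
After op 7 (peek()): arr=[9 21 5 1 11] head=1 tail=1 count=5
After op 8 (write(7)): arr=[9 7 5 1 11] head=2 tail=2 count=5
After op 9 (read()): arr=[9 7 5 1 11] head=3 tail=2 count=4
After op 10 (write(14)): arr=[9 7 14 1 11] head=3 tail=3 count=5

Answer: 1 11 9 7 14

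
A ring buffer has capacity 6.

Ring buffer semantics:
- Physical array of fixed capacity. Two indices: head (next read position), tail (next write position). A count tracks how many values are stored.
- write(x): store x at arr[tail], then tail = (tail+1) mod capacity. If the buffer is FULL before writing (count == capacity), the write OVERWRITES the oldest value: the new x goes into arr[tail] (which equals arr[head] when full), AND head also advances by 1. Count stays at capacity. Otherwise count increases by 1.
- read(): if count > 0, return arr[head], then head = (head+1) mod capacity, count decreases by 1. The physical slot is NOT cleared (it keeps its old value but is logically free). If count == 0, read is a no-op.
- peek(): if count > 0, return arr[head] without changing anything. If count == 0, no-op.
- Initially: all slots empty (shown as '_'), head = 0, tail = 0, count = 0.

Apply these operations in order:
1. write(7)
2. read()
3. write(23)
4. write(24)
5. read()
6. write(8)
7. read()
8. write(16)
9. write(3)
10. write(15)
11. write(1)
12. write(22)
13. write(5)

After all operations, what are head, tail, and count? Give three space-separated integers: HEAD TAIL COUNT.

Answer: 4 4 6

Derivation:
After op 1 (write(7)): arr=[7 _ _ _ _ _] head=0 tail=1 count=1
After op 2 (read()): arr=[7 _ _ _ _ _] head=1 tail=1 count=0
After op 3 (write(23)): arr=[7 23 _ _ _ _] head=1 tail=2 count=1
After op 4 (write(24)): arr=[7 23 24 _ _ _] head=1 tail=3 count=2
After op 5 (read()): arr=[7 23 24 _ _ _] head=2 tail=3 count=1
After op 6 (write(8)): arr=[7 23 24 8 _ _] head=2 tail=4 count=2
After op 7 (read()): arr=[7 23 24 8 _ _] head=3 tail=4 count=1
After op 8 (write(16)): arr=[7 23 24 8 16 _] head=3 tail=5 count=2
After op 9 (write(3)): arr=[7 23 24 8 16 3] head=3 tail=0 count=3
After op 10 (write(15)): arr=[15 23 24 8 16 3] head=3 tail=1 count=4
After op 11 (write(1)): arr=[15 1 24 8 16 3] head=3 tail=2 count=5
After op 12 (write(22)): arr=[15 1 22 8 16 3] head=3 tail=3 count=6
After op 13 (write(5)): arr=[15 1 22 5 16 3] head=4 tail=4 count=6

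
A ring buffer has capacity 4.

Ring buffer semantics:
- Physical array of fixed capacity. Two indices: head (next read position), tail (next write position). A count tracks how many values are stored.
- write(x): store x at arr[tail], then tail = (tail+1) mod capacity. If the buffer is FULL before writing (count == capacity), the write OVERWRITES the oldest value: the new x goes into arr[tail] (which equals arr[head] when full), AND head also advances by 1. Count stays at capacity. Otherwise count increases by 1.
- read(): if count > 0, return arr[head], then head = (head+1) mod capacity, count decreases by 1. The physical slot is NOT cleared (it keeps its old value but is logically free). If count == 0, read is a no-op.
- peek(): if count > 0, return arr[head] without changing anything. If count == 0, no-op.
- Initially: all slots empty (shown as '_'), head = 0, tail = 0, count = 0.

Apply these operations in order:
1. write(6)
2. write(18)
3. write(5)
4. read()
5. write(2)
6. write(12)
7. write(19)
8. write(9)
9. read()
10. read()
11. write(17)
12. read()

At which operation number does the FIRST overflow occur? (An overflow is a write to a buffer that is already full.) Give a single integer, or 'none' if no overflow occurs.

After op 1 (write(6)): arr=[6 _ _ _] head=0 tail=1 count=1
After op 2 (write(18)): arr=[6 18 _ _] head=0 tail=2 count=2
After op 3 (write(5)): arr=[6 18 5 _] head=0 tail=3 count=3
After op 4 (read()): arr=[6 18 5 _] head=1 tail=3 count=2
After op 5 (write(2)): arr=[6 18 5 2] head=1 tail=0 count=3
After op 6 (write(12)): arr=[12 18 5 2] head=1 tail=1 count=4
After op 7 (write(19)): arr=[12 19 5 2] head=2 tail=2 count=4
After op 8 (write(9)): arr=[12 19 9 2] head=3 tail=3 count=4
After op 9 (read()): arr=[12 19 9 2] head=0 tail=3 count=3
After op 10 (read()): arr=[12 19 9 2] head=1 tail=3 count=2
After op 11 (write(17)): arr=[12 19 9 17] head=1 tail=0 count=3
After op 12 (read()): arr=[12 19 9 17] head=2 tail=0 count=2

Answer: 7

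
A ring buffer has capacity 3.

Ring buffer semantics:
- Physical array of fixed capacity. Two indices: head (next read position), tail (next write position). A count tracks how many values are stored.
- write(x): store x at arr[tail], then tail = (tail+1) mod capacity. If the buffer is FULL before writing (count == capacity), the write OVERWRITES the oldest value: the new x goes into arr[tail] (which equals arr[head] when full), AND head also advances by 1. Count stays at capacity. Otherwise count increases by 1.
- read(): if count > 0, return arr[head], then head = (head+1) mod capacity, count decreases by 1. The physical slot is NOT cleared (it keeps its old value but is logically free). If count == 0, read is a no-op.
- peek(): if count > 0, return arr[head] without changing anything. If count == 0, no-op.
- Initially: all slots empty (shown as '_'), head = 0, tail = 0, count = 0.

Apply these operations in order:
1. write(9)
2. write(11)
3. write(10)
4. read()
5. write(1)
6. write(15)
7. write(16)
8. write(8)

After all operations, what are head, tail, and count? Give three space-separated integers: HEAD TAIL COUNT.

After op 1 (write(9)): arr=[9 _ _] head=0 tail=1 count=1
After op 2 (write(11)): arr=[9 11 _] head=0 tail=2 count=2
After op 3 (write(10)): arr=[9 11 10] head=0 tail=0 count=3
After op 4 (read()): arr=[9 11 10] head=1 tail=0 count=2
After op 5 (write(1)): arr=[1 11 10] head=1 tail=1 count=3
After op 6 (write(15)): arr=[1 15 10] head=2 tail=2 count=3
After op 7 (write(16)): arr=[1 15 16] head=0 tail=0 count=3
After op 8 (write(8)): arr=[8 15 16] head=1 tail=1 count=3

Answer: 1 1 3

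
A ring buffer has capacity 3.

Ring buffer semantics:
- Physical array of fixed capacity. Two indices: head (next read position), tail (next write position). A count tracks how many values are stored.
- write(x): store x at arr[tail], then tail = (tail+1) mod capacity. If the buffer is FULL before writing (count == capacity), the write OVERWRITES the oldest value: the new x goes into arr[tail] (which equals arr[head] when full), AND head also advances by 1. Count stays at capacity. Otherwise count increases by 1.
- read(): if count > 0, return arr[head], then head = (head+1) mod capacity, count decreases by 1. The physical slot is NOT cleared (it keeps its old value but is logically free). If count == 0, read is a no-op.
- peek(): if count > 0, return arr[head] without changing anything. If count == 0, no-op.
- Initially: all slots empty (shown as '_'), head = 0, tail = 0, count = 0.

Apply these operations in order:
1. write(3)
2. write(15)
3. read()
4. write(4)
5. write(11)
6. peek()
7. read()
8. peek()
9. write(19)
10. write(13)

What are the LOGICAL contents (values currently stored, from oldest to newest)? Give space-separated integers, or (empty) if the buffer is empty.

Answer: 11 19 13

Derivation:
After op 1 (write(3)): arr=[3 _ _] head=0 tail=1 count=1
After op 2 (write(15)): arr=[3 15 _] head=0 tail=2 count=2
After op 3 (read()): arr=[3 15 _] head=1 tail=2 count=1
After op 4 (write(4)): arr=[3 15 4] head=1 tail=0 count=2
After op 5 (write(11)): arr=[11 15 4] head=1 tail=1 count=3
After op 6 (peek()): arr=[11 15 4] head=1 tail=1 count=3
After op 7 (read()): arr=[11 15 4] head=2 tail=1 count=2
After op 8 (peek()): arr=[11 15 4] head=2 tail=1 count=2
After op 9 (write(19)): arr=[11 19 4] head=2 tail=2 count=3
After op 10 (write(13)): arr=[11 19 13] head=0 tail=0 count=3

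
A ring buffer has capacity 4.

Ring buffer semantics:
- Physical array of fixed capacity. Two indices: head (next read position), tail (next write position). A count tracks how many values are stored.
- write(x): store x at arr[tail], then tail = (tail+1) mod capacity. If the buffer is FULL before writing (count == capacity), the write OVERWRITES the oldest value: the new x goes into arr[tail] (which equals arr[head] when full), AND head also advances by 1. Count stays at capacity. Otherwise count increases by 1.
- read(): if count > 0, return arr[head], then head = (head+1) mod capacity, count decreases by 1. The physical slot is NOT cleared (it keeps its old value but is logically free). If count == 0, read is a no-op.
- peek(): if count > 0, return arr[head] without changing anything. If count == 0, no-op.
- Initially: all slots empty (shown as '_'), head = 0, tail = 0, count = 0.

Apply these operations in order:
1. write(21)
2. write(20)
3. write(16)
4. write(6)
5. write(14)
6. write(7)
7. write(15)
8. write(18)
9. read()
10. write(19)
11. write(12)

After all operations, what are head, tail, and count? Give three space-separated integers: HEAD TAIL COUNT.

Answer: 2 2 4

Derivation:
After op 1 (write(21)): arr=[21 _ _ _] head=0 tail=1 count=1
After op 2 (write(20)): arr=[21 20 _ _] head=0 tail=2 count=2
After op 3 (write(16)): arr=[21 20 16 _] head=0 tail=3 count=3
After op 4 (write(6)): arr=[21 20 16 6] head=0 tail=0 count=4
After op 5 (write(14)): arr=[14 20 16 6] head=1 tail=1 count=4
After op 6 (write(7)): arr=[14 7 16 6] head=2 tail=2 count=4
After op 7 (write(15)): arr=[14 7 15 6] head=3 tail=3 count=4
After op 8 (write(18)): arr=[14 7 15 18] head=0 tail=0 count=4
After op 9 (read()): arr=[14 7 15 18] head=1 tail=0 count=3
After op 10 (write(19)): arr=[19 7 15 18] head=1 tail=1 count=4
After op 11 (write(12)): arr=[19 12 15 18] head=2 tail=2 count=4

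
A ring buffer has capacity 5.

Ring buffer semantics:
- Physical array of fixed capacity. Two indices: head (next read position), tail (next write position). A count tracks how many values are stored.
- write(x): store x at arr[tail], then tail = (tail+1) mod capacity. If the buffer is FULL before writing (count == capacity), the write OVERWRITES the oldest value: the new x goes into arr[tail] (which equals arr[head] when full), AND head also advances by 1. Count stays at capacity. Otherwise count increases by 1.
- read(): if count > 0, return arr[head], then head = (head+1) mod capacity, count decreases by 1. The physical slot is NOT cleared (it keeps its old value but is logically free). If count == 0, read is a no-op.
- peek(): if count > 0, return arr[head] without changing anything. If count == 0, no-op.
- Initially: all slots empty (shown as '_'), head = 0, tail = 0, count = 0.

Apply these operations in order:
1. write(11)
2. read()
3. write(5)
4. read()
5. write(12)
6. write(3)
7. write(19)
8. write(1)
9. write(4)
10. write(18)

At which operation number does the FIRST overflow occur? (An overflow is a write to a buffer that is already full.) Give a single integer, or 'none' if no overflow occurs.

Answer: 10

Derivation:
After op 1 (write(11)): arr=[11 _ _ _ _] head=0 tail=1 count=1
After op 2 (read()): arr=[11 _ _ _ _] head=1 tail=1 count=0
After op 3 (write(5)): arr=[11 5 _ _ _] head=1 tail=2 count=1
After op 4 (read()): arr=[11 5 _ _ _] head=2 tail=2 count=0
After op 5 (write(12)): arr=[11 5 12 _ _] head=2 tail=3 count=1
After op 6 (write(3)): arr=[11 5 12 3 _] head=2 tail=4 count=2
After op 7 (write(19)): arr=[11 5 12 3 19] head=2 tail=0 count=3
After op 8 (write(1)): arr=[1 5 12 3 19] head=2 tail=1 count=4
After op 9 (write(4)): arr=[1 4 12 3 19] head=2 tail=2 count=5
After op 10 (write(18)): arr=[1 4 18 3 19] head=3 tail=3 count=5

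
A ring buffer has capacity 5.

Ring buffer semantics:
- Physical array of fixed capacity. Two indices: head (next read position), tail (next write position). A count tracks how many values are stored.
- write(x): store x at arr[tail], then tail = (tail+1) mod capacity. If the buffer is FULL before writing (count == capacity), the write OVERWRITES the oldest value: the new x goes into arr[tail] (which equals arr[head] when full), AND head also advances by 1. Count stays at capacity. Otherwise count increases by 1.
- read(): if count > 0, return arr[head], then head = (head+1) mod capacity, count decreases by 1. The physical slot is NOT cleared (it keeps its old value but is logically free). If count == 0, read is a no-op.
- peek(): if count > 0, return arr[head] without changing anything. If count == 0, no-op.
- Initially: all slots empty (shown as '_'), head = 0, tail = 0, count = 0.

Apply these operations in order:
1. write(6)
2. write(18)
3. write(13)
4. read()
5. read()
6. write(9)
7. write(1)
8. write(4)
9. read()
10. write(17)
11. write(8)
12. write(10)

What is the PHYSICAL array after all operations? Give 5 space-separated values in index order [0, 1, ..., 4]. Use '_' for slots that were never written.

After op 1 (write(6)): arr=[6 _ _ _ _] head=0 tail=1 count=1
After op 2 (write(18)): arr=[6 18 _ _ _] head=0 tail=2 count=2
After op 3 (write(13)): arr=[6 18 13 _ _] head=0 tail=3 count=3
After op 4 (read()): arr=[6 18 13 _ _] head=1 tail=3 count=2
After op 5 (read()): arr=[6 18 13 _ _] head=2 tail=3 count=1
After op 6 (write(9)): arr=[6 18 13 9 _] head=2 tail=4 count=2
After op 7 (write(1)): arr=[6 18 13 9 1] head=2 tail=0 count=3
After op 8 (write(4)): arr=[4 18 13 9 1] head=2 tail=1 count=4
After op 9 (read()): arr=[4 18 13 9 1] head=3 tail=1 count=3
After op 10 (write(17)): arr=[4 17 13 9 1] head=3 tail=2 count=4
After op 11 (write(8)): arr=[4 17 8 9 1] head=3 tail=3 count=5
After op 12 (write(10)): arr=[4 17 8 10 1] head=4 tail=4 count=5

Answer: 4 17 8 10 1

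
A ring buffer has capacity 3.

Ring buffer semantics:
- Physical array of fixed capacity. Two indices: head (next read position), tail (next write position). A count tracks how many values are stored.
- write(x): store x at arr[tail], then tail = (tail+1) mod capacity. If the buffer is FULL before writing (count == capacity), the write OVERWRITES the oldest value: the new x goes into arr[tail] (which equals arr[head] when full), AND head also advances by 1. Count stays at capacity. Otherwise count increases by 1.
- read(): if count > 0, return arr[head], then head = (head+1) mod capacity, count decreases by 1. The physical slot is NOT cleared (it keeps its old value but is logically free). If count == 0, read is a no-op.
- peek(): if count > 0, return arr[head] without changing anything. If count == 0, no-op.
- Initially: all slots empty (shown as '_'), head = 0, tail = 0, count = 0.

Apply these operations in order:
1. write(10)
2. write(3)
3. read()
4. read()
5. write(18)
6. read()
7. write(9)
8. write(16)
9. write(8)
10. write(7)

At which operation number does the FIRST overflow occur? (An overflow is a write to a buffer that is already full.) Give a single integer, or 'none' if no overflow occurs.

Answer: 10

Derivation:
After op 1 (write(10)): arr=[10 _ _] head=0 tail=1 count=1
After op 2 (write(3)): arr=[10 3 _] head=0 tail=2 count=2
After op 3 (read()): arr=[10 3 _] head=1 tail=2 count=1
After op 4 (read()): arr=[10 3 _] head=2 tail=2 count=0
After op 5 (write(18)): arr=[10 3 18] head=2 tail=0 count=1
After op 6 (read()): arr=[10 3 18] head=0 tail=0 count=0
After op 7 (write(9)): arr=[9 3 18] head=0 tail=1 count=1
After op 8 (write(16)): arr=[9 16 18] head=0 tail=2 count=2
After op 9 (write(8)): arr=[9 16 8] head=0 tail=0 count=3
After op 10 (write(7)): arr=[7 16 8] head=1 tail=1 count=3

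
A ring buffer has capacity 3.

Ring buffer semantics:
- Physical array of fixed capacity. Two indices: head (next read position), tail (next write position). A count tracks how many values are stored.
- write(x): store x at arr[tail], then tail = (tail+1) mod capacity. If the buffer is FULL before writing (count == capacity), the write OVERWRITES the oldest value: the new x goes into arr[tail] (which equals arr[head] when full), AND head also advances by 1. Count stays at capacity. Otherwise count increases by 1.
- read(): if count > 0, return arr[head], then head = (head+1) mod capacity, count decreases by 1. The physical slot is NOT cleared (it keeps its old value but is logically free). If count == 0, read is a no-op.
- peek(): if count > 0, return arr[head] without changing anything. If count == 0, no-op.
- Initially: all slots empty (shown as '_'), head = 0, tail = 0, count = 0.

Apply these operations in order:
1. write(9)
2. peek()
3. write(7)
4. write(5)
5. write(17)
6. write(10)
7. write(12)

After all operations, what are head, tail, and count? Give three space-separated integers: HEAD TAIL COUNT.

After op 1 (write(9)): arr=[9 _ _] head=0 tail=1 count=1
After op 2 (peek()): arr=[9 _ _] head=0 tail=1 count=1
After op 3 (write(7)): arr=[9 7 _] head=0 tail=2 count=2
After op 4 (write(5)): arr=[9 7 5] head=0 tail=0 count=3
After op 5 (write(17)): arr=[17 7 5] head=1 tail=1 count=3
After op 6 (write(10)): arr=[17 10 5] head=2 tail=2 count=3
After op 7 (write(12)): arr=[17 10 12] head=0 tail=0 count=3

Answer: 0 0 3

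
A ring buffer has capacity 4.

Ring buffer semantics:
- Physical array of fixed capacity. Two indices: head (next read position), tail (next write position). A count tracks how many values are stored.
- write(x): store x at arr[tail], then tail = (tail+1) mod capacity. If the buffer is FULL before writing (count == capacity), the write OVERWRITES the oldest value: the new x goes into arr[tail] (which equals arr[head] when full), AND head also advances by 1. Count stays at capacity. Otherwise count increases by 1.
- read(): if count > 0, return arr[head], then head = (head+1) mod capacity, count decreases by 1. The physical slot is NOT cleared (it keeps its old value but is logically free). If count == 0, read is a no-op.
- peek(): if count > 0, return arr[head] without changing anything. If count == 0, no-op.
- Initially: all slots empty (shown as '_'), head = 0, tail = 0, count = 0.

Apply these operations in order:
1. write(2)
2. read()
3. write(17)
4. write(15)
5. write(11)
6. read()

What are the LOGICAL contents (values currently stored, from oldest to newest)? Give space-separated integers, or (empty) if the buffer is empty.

After op 1 (write(2)): arr=[2 _ _ _] head=0 tail=1 count=1
After op 2 (read()): arr=[2 _ _ _] head=1 tail=1 count=0
After op 3 (write(17)): arr=[2 17 _ _] head=1 tail=2 count=1
After op 4 (write(15)): arr=[2 17 15 _] head=1 tail=3 count=2
After op 5 (write(11)): arr=[2 17 15 11] head=1 tail=0 count=3
After op 6 (read()): arr=[2 17 15 11] head=2 tail=0 count=2

Answer: 15 11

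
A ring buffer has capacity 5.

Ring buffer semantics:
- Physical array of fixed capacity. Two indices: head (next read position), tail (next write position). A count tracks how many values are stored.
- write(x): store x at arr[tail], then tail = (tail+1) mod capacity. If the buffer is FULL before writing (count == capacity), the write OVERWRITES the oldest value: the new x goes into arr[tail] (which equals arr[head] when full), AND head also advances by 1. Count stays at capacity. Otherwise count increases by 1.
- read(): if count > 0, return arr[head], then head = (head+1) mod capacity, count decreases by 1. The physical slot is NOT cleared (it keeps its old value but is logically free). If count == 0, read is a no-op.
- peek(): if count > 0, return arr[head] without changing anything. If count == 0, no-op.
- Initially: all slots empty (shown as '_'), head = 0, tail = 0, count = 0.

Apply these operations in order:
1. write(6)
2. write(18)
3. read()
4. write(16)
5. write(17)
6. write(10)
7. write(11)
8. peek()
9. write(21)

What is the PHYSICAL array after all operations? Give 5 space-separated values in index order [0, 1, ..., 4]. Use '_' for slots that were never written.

After op 1 (write(6)): arr=[6 _ _ _ _] head=0 tail=1 count=1
After op 2 (write(18)): arr=[6 18 _ _ _] head=0 tail=2 count=2
After op 3 (read()): arr=[6 18 _ _ _] head=1 tail=2 count=1
After op 4 (write(16)): arr=[6 18 16 _ _] head=1 tail=3 count=2
After op 5 (write(17)): arr=[6 18 16 17 _] head=1 tail=4 count=3
After op 6 (write(10)): arr=[6 18 16 17 10] head=1 tail=0 count=4
After op 7 (write(11)): arr=[11 18 16 17 10] head=1 tail=1 count=5
After op 8 (peek()): arr=[11 18 16 17 10] head=1 tail=1 count=5
After op 9 (write(21)): arr=[11 21 16 17 10] head=2 tail=2 count=5

Answer: 11 21 16 17 10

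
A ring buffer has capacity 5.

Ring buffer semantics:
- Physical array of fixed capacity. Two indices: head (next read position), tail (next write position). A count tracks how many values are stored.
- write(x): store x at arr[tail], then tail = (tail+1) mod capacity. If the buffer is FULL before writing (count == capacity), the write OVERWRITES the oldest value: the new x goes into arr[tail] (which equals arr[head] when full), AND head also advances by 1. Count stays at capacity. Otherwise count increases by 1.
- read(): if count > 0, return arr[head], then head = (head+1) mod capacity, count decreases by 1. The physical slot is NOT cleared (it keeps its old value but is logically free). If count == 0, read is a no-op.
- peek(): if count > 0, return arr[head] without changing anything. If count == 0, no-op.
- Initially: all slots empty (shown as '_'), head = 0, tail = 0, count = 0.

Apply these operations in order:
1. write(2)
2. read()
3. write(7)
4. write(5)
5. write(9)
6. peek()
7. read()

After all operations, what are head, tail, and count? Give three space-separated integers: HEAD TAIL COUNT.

Answer: 2 4 2

Derivation:
After op 1 (write(2)): arr=[2 _ _ _ _] head=0 tail=1 count=1
After op 2 (read()): arr=[2 _ _ _ _] head=1 tail=1 count=0
After op 3 (write(7)): arr=[2 7 _ _ _] head=1 tail=2 count=1
After op 4 (write(5)): arr=[2 7 5 _ _] head=1 tail=3 count=2
After op 5 (write(9)): arr=[2 7 5 9 _] head=1 tail=4 count=3
After op 6 (peek()): arr=[2 7 5 9 _] head=1 tail=4 count=3
After op 7 (read()): arr=[2 7 5 9 _] head=2 tail=4 count=2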